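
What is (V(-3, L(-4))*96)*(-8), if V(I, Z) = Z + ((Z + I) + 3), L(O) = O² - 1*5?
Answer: -16896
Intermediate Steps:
L(O) = -5 + O² (L(O) = O² - 5 = -5 + O²)
V(I, Z) = 3 + I + 2*Z (V(I, Z) = Z + ((I + Z) + 3) = Z + (3 + I + Z) = 3 + I + 2*Z)
(V(-3, L(-4))*96)*(-8) = ((3 - 3 + 2*(-5 + (-4)²))*96)*(-8) = ((3 - 3 + 2*(-5 + 16))*96)*(-8) = ((3 - 3 + 2*11)*96)*(-8) = ((3 - 3 + 22)*96)*(-8) = (22*96)*(-8) = 2112*(-8) = -16896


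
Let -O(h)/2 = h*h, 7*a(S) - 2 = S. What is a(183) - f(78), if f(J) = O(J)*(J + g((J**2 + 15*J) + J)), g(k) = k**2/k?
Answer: 631154345/7 ≈ 9.0165e+7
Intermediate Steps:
a(S) = 2/7 + S/7
O(h) = -2*h**2 (O(h) = -2*h*h = -2*h**2)
g(k) = k
f(J) = -2*J**2*(J**2 + 17*J) (f(J) = (-2*J**2)*(J + ((J**2 + 15*J) + J)) = (-2*J**2)*(J + (J**2 + 16*J)) = (-2*J**2)*(J**2 + 17*J) = -2*J**2*(J**2 + 17*J))
a(183) - f(78) = (2/7 + (1/7)*183) - 2*78**3*(-17 - 1*78) = (2/7 + 183/7) - 2*474552*(-17 - 78) = 185/7 - 2*474552*(-95) = 185/7 - 1*(-90164880) = 185/7 + 90164880 = 631154345/7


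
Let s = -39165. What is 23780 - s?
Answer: 62945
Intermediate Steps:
23780 - s = 23780 - 1*(-39165) = 23780 + 39165 = 62945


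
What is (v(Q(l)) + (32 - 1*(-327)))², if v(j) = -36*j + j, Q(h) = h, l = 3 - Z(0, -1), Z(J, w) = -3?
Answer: 22201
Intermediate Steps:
l = 6 (l = 3 - 1*(-3) = 3 + 3 = 6)
v(j) = -35*j
(v(Q(l)) + (32 - 1*(-327)))² = (-35*6 + (32 - 1*(-327)))² = (-210 + (32 + 327))² = (-210 + 359)² = 149² = 22201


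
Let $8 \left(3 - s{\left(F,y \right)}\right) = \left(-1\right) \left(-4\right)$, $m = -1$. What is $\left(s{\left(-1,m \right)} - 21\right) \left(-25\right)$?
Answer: $\frac{925}{2} \approx 462.5$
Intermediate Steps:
$s{\left(F,y \right)} = \frac{5}{2}$ ($s{\left(F,y \right)} = 3 - \frac{\left(-1\right) \left(-4\right)}{8} = 3 - \frac{1}{2} = \frac{5}{2}$)
$\left(s{\left(-1,m \right)} - 21\right) \left(-25\right) = \left(\frac{5}{2} - 21\right) \left(-25\right) = \left(- \frac{37}{2}\right) \left(-25\right) = \frac{925}{2}$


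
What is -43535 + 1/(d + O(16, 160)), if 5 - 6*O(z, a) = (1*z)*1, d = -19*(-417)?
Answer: -2069087939/47527 ≈ -43535.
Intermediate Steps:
d = 7923
O(z, a) = ⅚ - z/6 (O(z, a) = ⅚ - 1*z/6 = ⅚ - z/6)
-43535 + 1/(d + O(16, 160)) = -43535 + 1/(7923 + (⅚ - ⅙*16)) = -43535 + 1/(7923 + (⅚ - 8/3)) = -43535 + 1/(7923 - 11/6) = -43535 + 1/(47527/6) = -43535 + 6/47527 = -2069087939/47527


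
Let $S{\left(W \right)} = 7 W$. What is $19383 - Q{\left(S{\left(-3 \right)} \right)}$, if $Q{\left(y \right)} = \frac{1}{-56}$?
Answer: $\frac{1085449}{56} \approx 19383.0$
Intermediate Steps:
$Q{\left(y \right)} = - \frac{1}{56}$
$19383 - Q{\left(S{\left(-3 \right)} \right)} = 19383 - - \frac{1}{56} = 19383 + \frac{1}{56} = \frac{1085449}{56}$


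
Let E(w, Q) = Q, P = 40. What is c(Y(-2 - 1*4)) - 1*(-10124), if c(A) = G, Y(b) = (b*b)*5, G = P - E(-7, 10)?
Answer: 10154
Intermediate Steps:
G = 30 (G = 40 - 1*10 = 40 - 10 = 30)
Y(b) = 5*b² (Y(b) = b²*5 = 5*b²)
c(A) = 30
c(Y(-2 - 1*4)) - 1*(-10124) = 30 - 1*(-10124) = 30 + 10124 = 10154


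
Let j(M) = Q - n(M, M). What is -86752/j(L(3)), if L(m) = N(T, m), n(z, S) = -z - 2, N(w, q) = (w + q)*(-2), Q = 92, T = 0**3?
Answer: -10844/11 ≈ -985.82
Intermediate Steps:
T = 0
N(w, q) = -2*q - 2*w (N(w, q) = (q + w)*(-2) = -2*q - 2*w)
n(z, S) = -2 - z
L(m) = -2*m (L(m) = -2*m - 2*0 = -2*m + 0 = -2*m)
j(M) = 94 + M (j(M) = 92 - (-2 - M) = 92 + (2 + M) = 94 + M)
-86752/j(L(3)) = -86752/(94 - 2*3) = -86752/(94 - 6) = -86752/88 = -86752*1/88 = -10844/11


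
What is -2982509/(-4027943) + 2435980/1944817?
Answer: 15612422794993/7833612021431 ≈ 1.9930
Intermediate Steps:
-2982509/(-4027943) + 2435980/1944817 = -2982509*(-1/4027943) + 2435980*(1/1944817) = 2982509/4027943 + 2435980/1944817 = 15612422794993/7833612021431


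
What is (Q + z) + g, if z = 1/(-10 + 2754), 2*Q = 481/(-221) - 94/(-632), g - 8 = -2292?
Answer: -2105178371/921298 ≈ -2285.0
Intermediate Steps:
g = -2284 (g = 8 - 2292 = -2284)
Q = -10893/10744 (Q = (481/(-221) - 94/(-632))/2 = (481*(-1/221) - 94*(-1/632))/2 = (-37/17 + 47/316)/2 = (1/2)*(-10893/5372) = -10893/10744 ≈ -1.0139)
z = 1/2744 ≈ 0.00036443
(Q + z) + g = (-10893/10744 + 1/2744) - 2284 = -933739/921298 - 2284 = -2105178371/921298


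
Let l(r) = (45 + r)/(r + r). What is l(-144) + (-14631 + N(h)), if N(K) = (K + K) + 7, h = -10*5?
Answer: -471157/32 ≈ -14724.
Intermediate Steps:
h = -50
N(K) = 7 + 2*K (N(K) = 2*K + 7 = 7 + 2*K)
l(r) = (45 + r)/(2*r) (l(r) = (45 + r)/((2*r)) = (45 + r)*(1/(2*r)) = (45 + r)/(2*r))
l(-144) + (-14631 + N(h)) = (½)*(45 - 144)/(-144) + (-14631 + (7 + 2*(-50))) = (½)*(-1/144)*(-99) + (-14631 + (7 - 100)) = 11/32 + (-14631 - 93) = 11/32 - 14724 = -471157/32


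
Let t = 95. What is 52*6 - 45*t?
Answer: -3963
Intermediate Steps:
52*6 - 45*t = 52*6 - 45*95 = 312 - 4275 = -3963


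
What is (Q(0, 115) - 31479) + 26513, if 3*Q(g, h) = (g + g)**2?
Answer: -4966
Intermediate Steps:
Q(g, h) = 4*g**2/3 (Q(g, h) = (g + g)**2/3 = (2*g)**2/3 = (4*g**2)/3 = 4*g**2/3)
(Q(0, 115) - 31479) + 26513 = ((4/3)*0**2 - 31479) + 26513 = ((4/3)*0 - 31479) + 26513 = (0 - 31479) + 26513 = -31479 + 26513 = -4966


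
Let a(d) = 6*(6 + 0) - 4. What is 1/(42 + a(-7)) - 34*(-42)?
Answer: 105673/74 ≈ 1428.0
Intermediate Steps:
a(d) = 32 (a(d) = 6*6 - 4 = 36 - 4 = 32)
1/(42 + a(-7)) - 34*(-42) = 1/(42 + 32) - 34*(-42) = 1/74 + 1428 = 105673/74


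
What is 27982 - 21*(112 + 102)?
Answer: 23488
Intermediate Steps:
27982 - 21*(112 + 102) = 27982 - 21*214 = 27982 - 4494 = 23488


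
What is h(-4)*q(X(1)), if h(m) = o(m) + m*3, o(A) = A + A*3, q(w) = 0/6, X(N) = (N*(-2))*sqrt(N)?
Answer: 0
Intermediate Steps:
X(N) = -2*N**(3/2) (X(N) = (-2*N)*sqrt(N) = -2*N**(3/2))
q(w) = 0 (q(w) = 0*(1/6) = 0)
o(A) = 4*A (o(A) = A + 3*A = 4*A)
h(m) = 7*m (h(m) = 4*m + m*3 = 4*m + 3*m = 7*m)
h(-4)*q(X(1)) = (7*(-4))*0 = -28*0 = 0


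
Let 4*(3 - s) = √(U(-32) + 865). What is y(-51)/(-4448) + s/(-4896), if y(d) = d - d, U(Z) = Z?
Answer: -1/1632 + 7*√17/19584 ≈ 0.00086100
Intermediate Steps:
y(d) = 0
s = 3 - 7*√17/4 (s = 3 - √(-32 + 865)/4 = 3 - 7*√17/4 ≈ -4.2154)
y(-51)/(-4448) + s/(-4896) = 0/(-4448) + (3 - 7*√17/4)/(-4896) = 0*(-1/4448) + (3 - 7*√17/4)*(-1/4896) = 0 + (-1/1632 + 7*√17/19584) = -1/1632 + 7*√17/19584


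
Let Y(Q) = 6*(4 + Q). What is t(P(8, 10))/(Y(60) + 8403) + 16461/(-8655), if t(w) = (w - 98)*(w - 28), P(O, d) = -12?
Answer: -35520269/25350495 ≈ -1.4012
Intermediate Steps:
Y(Q) = 24 + 6*Q
t(w) = (-98 + w)*(-28 + w)
t(P(8, 10))/(Y(60) + 8403) + 16461/(-8655) = (2744 + (-12)² - 126*(-12))/((24 + 6*60) + 8403) + 16461/(-8655) = (2744 + 144 + 1512)/((24 + 360) + 8403) + 16461*(-1/8655) = 4400/(384 + 8403) - 5487/2885 = 4400/8787 - 5487/2885 = -35520269/25350495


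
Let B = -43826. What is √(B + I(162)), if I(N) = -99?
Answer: 5*I*√1757 ≈ 209.58*I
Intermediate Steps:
√(B + I(162)) = √(-43826 - 99) = √(-43925) = 5*I*√1757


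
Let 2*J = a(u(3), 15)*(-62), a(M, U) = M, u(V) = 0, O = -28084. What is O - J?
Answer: -28084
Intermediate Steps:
J = 0 (J = (0*(-62))/2 = (½)*0 = 0)
O - J = -28084 - 1*0 = -28084 + 0 = -28084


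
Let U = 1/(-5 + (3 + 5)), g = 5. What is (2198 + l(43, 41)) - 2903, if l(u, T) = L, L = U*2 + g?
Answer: -2098/3 ≈ -699.33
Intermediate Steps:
U = ⅓ (U = 1/(-5 + 8) = 1/3 = ⅓ ≈ 0.33333)
L = 17/3 (L = (⅓)*2 + 5 = ⅔ + 5 = 17/3 ≈ 5.6667)
l(u, T) = 17/3
(2198 + l(43, 41)) - 2903 = (2198 + 17/3) - 2903 = 6611/3 - 2903 = -2098/3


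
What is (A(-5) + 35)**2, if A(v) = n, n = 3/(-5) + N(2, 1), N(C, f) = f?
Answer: 31329/25 ≈ 1253.2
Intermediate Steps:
n = 2/5 (n = 3/(-5) + 1 = 3*(-1/5) + 1 = -3/5 + 1 = 2/5 ≈ 0.40000)
A(v) = 2/5
(A(-5) + 35)**2 = (2/5 + 35)**2 = (177/5)**2 = 31329/25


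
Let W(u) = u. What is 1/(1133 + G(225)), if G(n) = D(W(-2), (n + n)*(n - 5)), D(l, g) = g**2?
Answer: 1/9801001133 ≈ 1.0203e-10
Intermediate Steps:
G(n) = 4*n**2*(-5 + n)**2 (G(n) = ((n + n)*(n - 5))**2 = ((2*n)*(-5 + n))**2 = (2*n*(-5 + n))**2 = 4*n**2*(-5 + n)**2)
1/(1133 + G(225)) = 1/(1133 + 4*225**2*(-5 + 225)**2) = 1/(1133 + 4*50625*220**2) = 1/(1133 + 4*50625*48400) = 1/(1133 + 9801000000) = 1/9801001133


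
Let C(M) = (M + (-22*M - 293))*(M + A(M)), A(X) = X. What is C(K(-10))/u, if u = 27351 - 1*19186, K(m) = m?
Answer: 332/1633 ≈ 0.20331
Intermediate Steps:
C(M) = 2*M*(-293 - 21*M) (C(M) = (M + (-22*M - 293))*(M + M) = (M + (-293 - 22*M))*(2*M) = (-293 - 21*M)*(2*M) = 2*M*(-293 - 21*M))
u = 8165 (u = 27351 - 19186 = 8165)
C(K(-10))/u = (2*(-10)*(-293 - 21*(-10)))/8165 = (2*(-10)*(-293 + 210))*(1/8165) = (2*(-10)*(-83))*(1/8165) = 1660*(1/8165) = 332/1633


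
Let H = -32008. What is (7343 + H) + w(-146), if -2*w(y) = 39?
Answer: -49369/2 ≈ -24685.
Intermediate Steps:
w(y) = -39/2 (w(y) = -½*39 = -39/2)
(7343 + H) + w(-146) = (7343 - 32008) - 39/2 = -24665 - 39/2 = -49369/2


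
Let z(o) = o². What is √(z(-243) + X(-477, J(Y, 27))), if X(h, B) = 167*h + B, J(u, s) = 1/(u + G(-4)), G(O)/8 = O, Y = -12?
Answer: I*√9975251/22 ≈ 143.56*I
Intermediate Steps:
G(O) = 8*O
J(u, s) = 1/(-32 + u) (J(u, s) = 1/(u + 8*(-4)) = 1/(u - 32) = 1/(-32 + u))
X(h, B) = B + 167*h
√(z(-243) + X(-477, J(Y, 27))) = √((-243)² + (1/(-32 - 12) + 167*(-477))) = √(59049 + (1/(-44) - 79659)) = √(59049 + (-1/44 - 79659)) = √(59049 - 3504997/44) = √(-906841/44) = I*√9975251/22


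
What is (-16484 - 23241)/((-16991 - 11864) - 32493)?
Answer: 5675/8764 ≈ 0.64754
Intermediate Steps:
(-16484 - 23241)/((-16991 - 11864) - 32493) = -39725/(-28855 - 32493) = -39725/(-61348) = -39725*(-1/61348) = 5675/8764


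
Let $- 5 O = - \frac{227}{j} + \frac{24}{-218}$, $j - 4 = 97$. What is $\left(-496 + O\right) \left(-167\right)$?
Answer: $\frac{911030591}{11009} \approx 82753.0$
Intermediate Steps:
$j = 101$ ($j = 4 + 97 = 101$)
$O = \frac{5191}{11009}$ ($O = - \frac{- \frac{227}{101} + \frac{24}{-218}}{5} = - \frac{\left(-227\right) \frac{1}{101} + 24 \left(- \frac{1}{218}\right)}{5} = - \frac{- \frac{227}{101} - \frac{12}{109}}{5} = \left(- \frac{1}{5}\right) \left(- \frac{25955}{11009}\right) = \frac{5191}{11009} \approx 0.47152$)
$\left(-496 + O\right) \left(-167\right) = \left(-496 + \frac{5191}{11009}\right) \left(-167\right) = \left(- \frac{5455273}{11009}\right) \left(-167\right) = \frac{911030591}{11009}$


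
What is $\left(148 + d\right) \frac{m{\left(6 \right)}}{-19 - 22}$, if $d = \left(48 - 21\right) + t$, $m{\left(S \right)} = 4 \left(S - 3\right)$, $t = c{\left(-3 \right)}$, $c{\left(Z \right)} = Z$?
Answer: $- \frac{2064}{41} \approx -50.341$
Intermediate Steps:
$t = -3$
$m{\left(S \right)} = -12 + 4 S$ ($m{\left(S \right)} = 4 \left(-3 + S\right) = -12 + 4 S$)
$d = 24$ ($d = \left(48 - 21\right) - 3 = 27 - 3 = 24$)
$\left(148 + d\right) \frac{m{\left(6 \right)}}{-19 - 22} = \left(148 + 24\right) \frac{-12 + 4 \cdot 6}{-19 - 22} = 172 \frac{-12 + 24}{-19 - 22} = 172 \frac{12}{-41} = 172 \cdot 12 \left(- \frac{1}{41}\right) = 172 \left(- \frac{12}{41}\right) = - \frac{2064}{41}$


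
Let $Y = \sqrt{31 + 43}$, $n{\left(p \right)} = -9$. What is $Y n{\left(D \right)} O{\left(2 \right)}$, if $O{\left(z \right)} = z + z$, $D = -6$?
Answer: $- 36 \sqrt{74} \approx -309.68$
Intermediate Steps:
$O{\left(z \right)} = 2 z$
$Y = \sqrt{74} \approx 8.6023$
$Y n{\left(D \right)} O{\left(2 \right)} = \sqrt{74} \left(-9\right) 2 \cdot 2 = - 9 \sqrt{74} \cdot 4 = - 36 \sqrt{74}$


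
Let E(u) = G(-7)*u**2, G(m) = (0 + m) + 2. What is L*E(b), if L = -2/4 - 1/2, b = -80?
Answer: 32000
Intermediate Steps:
G(m) = 2 + m (G(m) = m + 2 = 2 + m)
L = -1 (L = -2*1/4 - 1*1/2 = -1/2 - 1/2 = -1)
E(u) = -5*u**2 (E(u) = (2 - 7)*u**2 = -5*u**2)
L*E(b) = -(-5)*(-80)**2 = -(-5)*6400 = -1*(-32000) = 32000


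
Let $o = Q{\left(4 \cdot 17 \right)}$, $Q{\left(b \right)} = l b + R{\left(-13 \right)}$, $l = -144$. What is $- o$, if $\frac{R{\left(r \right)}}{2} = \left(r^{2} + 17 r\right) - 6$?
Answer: $9908$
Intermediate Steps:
$R{\left(r \right)} = -12 + 2 r^{2} + 34 r$ ($R{\left(r \right)} = 2 \left(\left(r^{2} + 17 r\right) - 6\right) = 2 \left(-6 + r^{2} + 17 r\right) = -12 + 2 r^{2} + 34 r$)
$Q{\left(b \right)} = -116 - 144 b$ ($Q{\left(b \right)} = - 144 b + \left(-12 + 2 \left(-13\right)^{2} + 34 \left(-13\right)\right) = - 144 b - 116 = -116 - 144 b$)
$o = -9908$ ($o = -116 - 144 \cdot 4 \cdot 17 = -116 - 9792 = -9908$)
$- o = \left(-1\right) \left(-9908\right) = 9908$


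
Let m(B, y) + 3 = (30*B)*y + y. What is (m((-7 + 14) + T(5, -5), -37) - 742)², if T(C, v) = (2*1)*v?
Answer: 6492304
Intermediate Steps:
T(C, v) = 2*v
m(B, y) = -3 + y + 30*B*y (m(B, y) = -3 + ((30*B)*y + y) = -3 + (30*B*y + y) = -3 + (y + 30*B*y) = -3 + y + 30*B*y)
(m((-7 + 14) + T(5, -5), -37) - 742)² = ((-3 - 37 + 30*((-7 + 14) + 2*(-5))*(-37)) - 742)² = ((-3 - 37 + 30*(7 - 10)*(-37)) - 742)² = ((-3 - 37 + 30*(-3)*(-37)) - 742)² = ((-3 - 37 + 3330) - 742)² = (3290 - 742)² = 2548² = 6492304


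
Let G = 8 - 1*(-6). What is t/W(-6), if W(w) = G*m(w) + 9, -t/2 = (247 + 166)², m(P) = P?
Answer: 341138/75 ≈ 4548.5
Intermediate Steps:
G = 14 (G = 8 + 6 = 14)
t = -341138 (t = -2*(247 + 166)² = -2*413² = -2*170569 = -341138)
W(w) = 9 + 14*w (W(w) = 14*w + 9 = 9 + 14*w)
t/W(-6) = -341138/(9 + 14*(-6)) = -341138/(9 - 84) = -341138/(-75) = -341138*(-1/75) = 341138/75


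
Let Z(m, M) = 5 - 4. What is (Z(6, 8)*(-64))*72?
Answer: -4608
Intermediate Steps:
Z(m, M) = 1
(Z(6, 8)*(-64))*72 = (1*(-64))*72 = -64*72 = -4608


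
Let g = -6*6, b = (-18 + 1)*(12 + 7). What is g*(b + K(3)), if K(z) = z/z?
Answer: 11592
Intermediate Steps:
K(z) = 1
b = -323 (b = -17*19 = -323)
g = -36
g*(b + K(3)) = -36*(-323 + 1) = -36*(-322) = 11592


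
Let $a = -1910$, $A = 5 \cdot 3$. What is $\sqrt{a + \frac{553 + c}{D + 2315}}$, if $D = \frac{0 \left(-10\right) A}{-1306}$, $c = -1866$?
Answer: $\frac{i \sqrt{10239159345}}{2315} \approx 43.71 i$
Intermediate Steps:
$A = 15$
$D = 0$ ($D = \frac{0 \left(-10\right) 15}{-1306} = 0 \cdot 15 \left(- \frac{1}{1306}\right) = 0 \left(- \frac{1}{1306}\right) = 0$)
$\sqrt{a + \frac{553 + c}{D + 2315}} = \sqrt{-1910 + \frac{553 - 1866}{0 + 2315}} = \sqrt{-1910 - \frac{1313}{2315}} = \sqrt{- \frac{4422963}{2315}} = \frac{i \sqrt{10239159345}}{2315}$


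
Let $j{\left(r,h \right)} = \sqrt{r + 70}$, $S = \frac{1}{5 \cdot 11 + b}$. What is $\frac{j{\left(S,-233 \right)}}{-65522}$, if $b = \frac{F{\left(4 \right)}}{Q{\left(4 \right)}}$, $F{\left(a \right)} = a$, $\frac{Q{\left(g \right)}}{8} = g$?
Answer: $- \frac{\sqrt{30878}}{1375962} \approx -0.00012771$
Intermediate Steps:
$Q{\left(g \right)} = 8 g$
$b = \frac{1}{8}$ ($b = \frac{4}{8 \cdot 4} = \frac{4}{32} = 4 \cdot \frac{1}{32} = \frac{1}{8} \approx 0.125$)
$S = \frac{8}{441}$ ($S = \frac{1}{5 \cdot 11 + \frac{1}{8}} = \frac{1}{55 + \frac{1}{8}} = \frac{1}{\frac{441}{8}} = \frac{8}{441} \approx 0.018141$)
$j{\left(r,h \right)} = \sqrt{70 + r}$
$\frac{j{\left(S,-233 \right)}}{-65522} = \frac{\sqrt{70 + \frac{8}{441}}}{-65522} = \sqrt{\frac{30878}{441}} \left(- \frac{1}{65522}\right) = \frac{\sqrt{30878}}{21} \left(- \frac{1}{65522}\right) = - \frac{\sqrt{30878}}{1375962}$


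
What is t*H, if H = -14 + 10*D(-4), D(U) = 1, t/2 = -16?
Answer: 128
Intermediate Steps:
t = -32 (t = 2*(-16) = -32)
H = -4 (H = -14 + 10*1 = -14 + 10 = -4)
t*H = -32*(-4) = 128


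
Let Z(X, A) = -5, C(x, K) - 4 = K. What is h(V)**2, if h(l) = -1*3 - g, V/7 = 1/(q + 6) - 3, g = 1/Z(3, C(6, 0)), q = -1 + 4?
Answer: 196/25 ≈ 7.8400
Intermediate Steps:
C(x, K) = 4 + K
q = 3
g = -1/5 (g = 1/(-5) = -1/5 ≈ -0.20000)
V = -182/9 (V = 7*(1/(3 + 6) - 3) = 7*(1/9 - 3) = 7*(-26/9) = -182/9 ≈ -20.222)
h(l) = -14/5 (h(l) = -1*3 - 1*(-1/5) = -3 + 1/5 = -14/5)
h(V)**2 = (-14/5)**2 = 196/25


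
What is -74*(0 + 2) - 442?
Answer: -590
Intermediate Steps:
-74*(0 + 2) - 442 = -74*2 - 442 = -148 - 442 = -590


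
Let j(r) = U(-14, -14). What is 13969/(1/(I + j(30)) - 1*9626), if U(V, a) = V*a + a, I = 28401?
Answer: -399275927/275139957 ≈ -1.4512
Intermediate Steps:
U(V, a) = a + V*a
j(r) = 182 (j(r) = -14*(1 - 14) = -14*(-13) = 182)
13969/(1/(I + j(30)) - 1*9626) = 13969/(1/(28401 + 182) - 1*9626) = 13969/(1/28583 - 9626) = 13969/(-275139957/28583) = 13969*(-28583/275139957) = -399275927/275139957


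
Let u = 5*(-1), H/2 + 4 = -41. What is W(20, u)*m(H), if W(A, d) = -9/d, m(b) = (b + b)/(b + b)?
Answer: 9/5 ≈ 1.8000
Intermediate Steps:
H = -90 (H = -8 + 2*(-41) = -8 - 82 = -90)
m(b) = 1 (m(b) = (2*b)/((2*b)) = (2*b)*(1/(2*b)) = 1)
u = -5
W(20, u)*m(H) = -9/(-5)*1 = -9*(-⅕)*1 = (9/5)*1 = 9/5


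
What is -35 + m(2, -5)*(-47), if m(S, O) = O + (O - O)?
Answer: 200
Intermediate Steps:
m(S, O) = O (m(S, O) = O + 0 = O)
-35 + m(2, -5)*(-47) = -35 - 5*(-47) = -35 + 235 = 200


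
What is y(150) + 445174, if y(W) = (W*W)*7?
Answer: 602674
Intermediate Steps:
y(W) = 7*W**2 (y(W) = W**2*7 = 7*W**2)
y(150) + 445174 = 7*150**2 + 445174 = 7*22500 + 445174 = 157500 + 445174 = 602674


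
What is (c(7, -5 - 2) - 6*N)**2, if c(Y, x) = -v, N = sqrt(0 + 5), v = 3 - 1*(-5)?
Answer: 244 + 96*sqrt(5) ≈ 458.66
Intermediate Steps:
v = 8 (v = 3 + 5 = 8)
N = sqrt(5) ≈ 2.2361
c(Y, x) = -8 (c(Y, x) = -1*8 = -8)
(c(7, -5 - 2) - 6*N)**2 = (-8 - 6*sqrt(5))**2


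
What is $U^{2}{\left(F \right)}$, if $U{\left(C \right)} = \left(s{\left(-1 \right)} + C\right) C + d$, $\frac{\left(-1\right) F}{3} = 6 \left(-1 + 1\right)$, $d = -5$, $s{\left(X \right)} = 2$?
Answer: $25$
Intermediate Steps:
$F = 0$ ($F = - 3 \cdot 6 \left(-1 + 1\right) = - 3 \cdot 6 \cdot 0 = \left(-3\right) 0 = 0$)
$U{\left(C \right)} = -5 + C \left(2 + C\right)$ ($U{\left(C \right)} = \left(2 + C\right) C - 5 = C \left(2 + C\right) - 5 = -5 + C \left(2 + C\right)$)
$U^{2}{\left(F \right)} = \left(-5 + 0^{2} + 2 \cdot 0\right)^{2} = \left(-5 + 0 + 0\right)^{2} = \left(-5\right)^{2} = 25$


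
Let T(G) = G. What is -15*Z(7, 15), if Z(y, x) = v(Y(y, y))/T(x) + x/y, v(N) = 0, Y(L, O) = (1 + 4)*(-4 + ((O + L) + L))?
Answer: -225/7 ≈ -32.143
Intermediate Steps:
Y(L, O) = -20 + 5*O + 10*L (Y(L, O) = 5*(-4 + ((L + O) + L)) = 5*(-4 + (O + 2*L)) = 5*(-4 + O + 2*L) = -20 + 5*O + 10*L)
Z(y, x) = x/y (Z(y, x) = 0/x + x/y = 0 + x/y = x/y)
-15*Z(7, 15) = -225/7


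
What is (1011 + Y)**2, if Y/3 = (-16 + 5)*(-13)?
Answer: 2073600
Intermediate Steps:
Y = 429 (Y = 3*((-16 + 5)*(-13)) = 3*(-11*(-13)) = 3*143 = 429)
(1011 + Y)**2 = (1011 + 429)**2 = 1440**2 = 2073600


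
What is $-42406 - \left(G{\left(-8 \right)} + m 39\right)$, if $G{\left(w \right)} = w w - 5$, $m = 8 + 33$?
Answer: $-44064$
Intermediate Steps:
$m = 41$
$G{\left(w \right)} = -5 + w^{2}$ ($G{\left(w \right)} = w^{2} - 5 = -5 + w^{2}$)
$-42406 - \left(G{\left(-8 \right)} + m 39\right) = -42406 - \left(\left(-5 + \left(-8\right)^{2}\right) + 41 \cdot 39\right) = -42406 - \left(\left(-5 + 64\right) + 1599\right) = -42406 - \left(59 + 1599\right) = -42406 - 1658 = -44064$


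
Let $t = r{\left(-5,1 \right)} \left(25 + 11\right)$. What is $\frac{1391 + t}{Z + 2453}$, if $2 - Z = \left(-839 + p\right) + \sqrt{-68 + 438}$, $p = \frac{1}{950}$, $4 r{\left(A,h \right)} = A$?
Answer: $\frac{4001434631300}{9792178306401} + \frac{1214765000 \sqrt{370}}{9792178306401} \approx 0.41102$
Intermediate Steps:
$r{\left(A,h \right)} = \frac{A}{4}$
$p = \frac{1}{950} \approx 0.0010526$
$Z = \frac{798949}{950} - \sqrt{370}$ ($Z = 2 - \left(\left(-839 + \frac{1}{950}\right) + \sqrt{-68 + 438}\right) = 2 - \left(- \frac{797049}{950} + \sqrt{370}\right) = 2 + \left(\frac{797049}{950} - \sqrt{370}\right) = \frac{798949}{950} - \sqrt{370} \approx 821.76$)
$t = -45$ ($t = \frac{1}{4} \left(-5\right) \left(25 + 11\right) = \left(- \frac{5}{4}\right) 36 = -45$)
$\frac{1391 + t}{Z + 2453} = \frac{1391 - 45}{\left(\frac{798949}{950} - \sqrt{370}\right) + 2453} = \frac{1346}{\frac{3129299}{950} - \sqrt{370}}$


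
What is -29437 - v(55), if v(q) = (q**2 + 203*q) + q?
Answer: -43682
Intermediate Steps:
v(q) = q**2 + 204*q
-29437 - v(55) = -29437 - 55*(204 + 55) = -29437 - 55*259 = -29437 - 1*14245 = -29437 - 14245 = -43682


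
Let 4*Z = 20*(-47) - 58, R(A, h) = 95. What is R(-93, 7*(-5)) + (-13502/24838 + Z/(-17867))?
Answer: 41924108717/443780546 ≈ 94.470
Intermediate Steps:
Z = -499/2 (Z = (20*(-47) - 58)/4 = (-940 - 58)/4 = (¼)*(-998) = -499/2 ≈ -249.50)
R(-93, 7*(-5)) + (-13502/24838 + Z/(-17867)) = 95 + (-13502/24838 - 499/2/(-17867)) = 95 + (-13502*1/24838 - 499/2*(-1/17867)) = 95 + (-6751/12419 + 499/35734) = 95 - 235043153/443780546 = 41924108717/443780546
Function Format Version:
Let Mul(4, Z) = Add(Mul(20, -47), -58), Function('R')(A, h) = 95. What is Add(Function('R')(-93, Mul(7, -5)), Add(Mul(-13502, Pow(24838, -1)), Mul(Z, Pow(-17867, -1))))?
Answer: Rational(41924108717, 443780546) ≈ 94.470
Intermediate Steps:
Z = Rational(-499, 2) (Z = Mul(Rational(1, 4), Add(Mul(20, -47), -58)) = Mul(Rational(1, 4), Add(-940, -58)) = Mul(Rational(1, 4), -998) = Rational(-499, 2) ≈ -249.50)
Add(Function('R')(-93, Mul(7, -5)), Add(Mul(-13502, Pow(24838, -1)), Mul(Z, Pow(-17867, -1)))) = Add(95, Add(Mul(-13502, Pow(24838, -1)), Mul(Rational(-499, 2), Pow(-17867, -1)))) = Add(95, Add(Mul(-13502, Rational(1, 24838)), Mul(Rational(-499, 2), Rational(-1, 17867)))) = Add(95, Add(Rational(-6751, 12419), Rational(499, 35734))) = Add(95, Rational(-235043153, 443780546)) = Rational(41924108717, 443780546)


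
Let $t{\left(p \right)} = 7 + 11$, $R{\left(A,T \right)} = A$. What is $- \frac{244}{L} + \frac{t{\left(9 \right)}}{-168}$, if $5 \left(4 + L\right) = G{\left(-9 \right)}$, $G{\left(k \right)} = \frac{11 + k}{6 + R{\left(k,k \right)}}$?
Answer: $\frac{51147}{868} \approx 58.925$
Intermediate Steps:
$t{\left(p \right)} = 18$
$G{\left(k \right)} = \frac{11 + k}{6 + k}$
$L = - \frac{62}{15}$ ($L = -4 + \frac{\frac{1}{6 - 9} \left(11 - 9\right)}{5} = -4 + \frac{\frac{1}{-3} \cdot 2}{5} = -4 + \frac{\left(- \frac{1}{3}\right) 2}{5} = -4 + \frac{1}{5} \left(- \frac{2}{3}\right) = -4 - \frac{2}{15} = - \frac{62}{15} \approx -4.1333$)
$- \frac{244}{L} + \frac{t{\left(9 \right)}}{-168} = - \frac{244}{- \frac{62}{15}} + \frac{18}{-168} = \left(-244\right) \left(- \frac{15}{62}\right) + 18 \left(- \frac{1}{168}\right) = \frac{1830}{31} - \frac{3}{28} = \frac{51147}{868}$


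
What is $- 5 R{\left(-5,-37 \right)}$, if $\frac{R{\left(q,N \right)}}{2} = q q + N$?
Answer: $120$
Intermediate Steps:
$R{\left(q,N \right)} = 2 N + 2 q^{2}$ ($R{\left(q,N \right)} = 2 \left(q q + N\right) = 2 \left(q^{2} + N\right) = 2 \left(N + q^{2}\right) = 2 N + 2 q^{2}$)
$- 5 R{\left(-5,-37 \right)} = - 5 \left(2 \left(-37\right) + 2 \left(-5\right)^{2}\right) = - 5 \left(-74 + 2 \cdot 25\right) = - 5 \left(-74 + 50\right) = \left(-5\right) \left(-24\right) = 120$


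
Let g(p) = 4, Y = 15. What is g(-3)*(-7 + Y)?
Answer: 32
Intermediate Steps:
g(-3)*(-7 + Y) = 4*(-7 + 15) = 4*8 = 32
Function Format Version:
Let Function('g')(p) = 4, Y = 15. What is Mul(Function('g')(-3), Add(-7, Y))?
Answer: 32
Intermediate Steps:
Mul(Function('g')(-3), Add(-7, Y)) = Mul(4, Add(-7, 15)) = Mul(4, 8) = 32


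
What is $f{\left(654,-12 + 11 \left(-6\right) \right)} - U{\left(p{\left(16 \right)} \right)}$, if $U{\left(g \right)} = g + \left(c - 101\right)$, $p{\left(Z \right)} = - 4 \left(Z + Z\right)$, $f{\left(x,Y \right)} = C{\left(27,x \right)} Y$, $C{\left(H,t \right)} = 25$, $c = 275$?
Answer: $-1996$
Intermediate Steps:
$f{\left(x,Y \right)} = 25 Y$
$p{\left(Z \right)} = - 8 Z$ ($p{\left(Z \right)} = - 4 \cdot 2 Z = - 8 Z$)
$U{\left(g \right)} = 174 + g$ ($U{\left(g \right)} = g + \left(275 - 101\right) = g + 174 = 174 + g$)
$f{\left(654,-12 + 11 \left(-6\right) \right)} - U{\left(p{\left(16 \right)} \right)} = 25 \left(-12 + 11 \left(-6\right)\right) - \left(174 - 128\right) = 25 \left(-12 - 66\right) - \left(174 - 128\right) = 25 \left(-78\right) - 46 = -1950 - 46 = -1996$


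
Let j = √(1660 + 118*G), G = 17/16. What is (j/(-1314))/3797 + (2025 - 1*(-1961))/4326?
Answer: 1993/2163 - 23*√6/6652344 ≈ 0.92140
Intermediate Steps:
G = 17/16 (G = 17*(1/16) = 17/16 ≈ 1.0625)
j = 69*√6/4 (j = √(1660 + 118*(17/16)) = √(1660 + 1003/8) = √(14283/8) = 69*√6/4 ≈ 42.254)
(j/(-1314))/3797 + (2025 - 1*(-1961))/4326 = ((69*√6/4)/(-1314))/3797 + (2025 - 1*(-1961))/4326 = ((69*√6/4)*(-1/1314))*(1/3797) + (2025 + 1961)*(1/4326) = -23*√6/1752*(1/3797) + 3986*(1/4326) = -23*√6/6652344 + 1993/2163 = 1993/2163 - 23*√6/6652344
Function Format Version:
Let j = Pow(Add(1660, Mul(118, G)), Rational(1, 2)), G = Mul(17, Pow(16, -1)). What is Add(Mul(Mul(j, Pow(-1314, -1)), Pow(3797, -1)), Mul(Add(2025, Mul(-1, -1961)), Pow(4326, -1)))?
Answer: Add(Rational(1993, 2163), Mul(Rational(-23, 6652344), Pow(6, Rational(1, 2)))) ≈ 0.92140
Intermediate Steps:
G = Rational(17, 16) (G = Mul(17, Rational(1, 16)) = Rational(17, 16) ≈ 1.0625)
j = Mul(Rational(69, 4), Pow(6, Rational(1, 2))) (j = Pow(Add(1660, Mul(118, Rational(17, 16))), Rational(1, 2)) = Pow(Add(1660, Rational(1003, 8)), Rational(1, 2)) = Pow(Rational(14283, 8), Rational(1, 2)) = Mul(Rational(69, 4), Pow(6, Rational(1, 2))) ≈ 42.254)
Add(Mul(Mul(j, Pow(-1314, -1)), Pow(3797, -1)), Mul(Add(2025, Mul(-1, -1961)), Pow(4326, -1))) = Add(Mul(Mul(Mul(Rational(69, 4), Pow(6, Rational(1, 2))), Pow(-1314, -1)), Pow(3797, -1)), Mul(Add(2025, Mul(-1, -1961)), Pow(4326, -1))) = Add(Mul(Mul(Mul(Rational(69, 4), Pow(6, Rational(1, 2))), Rational(-1, 1314)), Rational(1, 3797)), Mul(Add(2025, 1961), Rational(1, 4326))) = Add(Mul(Mul(Rational(-23, 1752), Pow(6, Rational(1, 2))), Rational(1, 3797)), Mul(3986, Rational(1, 4326))) = Add(Mul(Rational(-23, 6652344), Pow(6, Rational(1, 2))), Rational(1993, 2163)) = Add(Rational(1993, 2163), Mul(Rational(-23, 6652344), Pow(6, Rational(1, 2))))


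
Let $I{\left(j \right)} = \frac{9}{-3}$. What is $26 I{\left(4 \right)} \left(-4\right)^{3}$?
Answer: $4992$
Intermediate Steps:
$I{\left(j \right)} = -3$ ($I{\left(j \right)} = 9 \left(- \frac{1}{3}\right) = -3$)
$26 I{\left(4 \right)} \left(-4\right)^{3} = 26 \left(-3\right) \left(-4\right)^{3} = \left(-78\right) \left(-64\right) = 4992$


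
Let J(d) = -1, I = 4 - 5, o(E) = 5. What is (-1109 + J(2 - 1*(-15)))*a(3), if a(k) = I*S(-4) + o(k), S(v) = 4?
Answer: -1110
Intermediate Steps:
I = -1
a(k) = 1 (a(k) = -1*4 + 5 = -4 + 5 = 1)
(-1109 + J(2 - 1*(-15)))*a(3) = (-1109 - 1)*1 = -1110*1 = -1110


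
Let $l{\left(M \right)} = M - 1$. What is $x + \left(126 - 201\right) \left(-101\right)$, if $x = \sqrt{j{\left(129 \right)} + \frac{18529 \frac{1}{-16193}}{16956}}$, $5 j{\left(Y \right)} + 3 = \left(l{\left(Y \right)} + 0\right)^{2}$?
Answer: $7575 + \frac{\sqrt{171517861210577007045}}{228807090} \approx 7632.2$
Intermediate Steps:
$l{\left(M \right)} = -1 + M$
$j{\left(Y \right)} = - \frac{3}{5} + \frac{\left(-1 + Y\right)^{2}}{5}$ ($j{\left(Y \right)} = - \frac{3}{5} + \frac{\left(\left(-1 + Y\right) + 0\right)^{2}}{5} = - \frac{3}{5} + \frac{\left(-1 + Y\right)^{2}}{5}$)
$x = \frac{\sqrt{171517861210577007045}}{228807090}$ ($x = \sqrt{\left(- \frac{3}{5} + \frac{\left(-1 + 129\right)^{2}}{5}\right) + \frac{18529 \frac{1}{-16193}}{16956}} = \sqrt{\left(- \frac{3}{5} + \frac{128^{2}}{5}\right) + 18529 \left(- \frac{1}{16193}\right) \frac{1}{16956}} = \sqrt{\left(- \frac{3}{5} + \frac{1}{5} \cdot 16384\right) - \frac{18529}{274568508}} = \sqrt{\left(- \frac{3}{5} + \frac{16384}{5}\right) - \frac{18529}{274568508}} = \sqrt{\frac{16381}{5} - \frac{18529}{274568508}} = \sqrt{\frac{4497706636903}{1372842540}} = \frac{\sqrt{171517861210577007045}}{228807090} \approx 57.238$)
$x + \left(126 - 201\right) \left(-101\right) = \frac{\sqrt{171517861210577007045}}{228807090} + \left(126 - 201\right) \left(-101\right) = \frac{\sqrt{171517861210577007045}}{228807090} - -7575 = \frac{\sqrt{171517861210577007045}}{228807090} + 7575 = 7575 + \frac{\sqrt{171517861210577007045}}{228807090}$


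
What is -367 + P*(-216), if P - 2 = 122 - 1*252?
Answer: 27281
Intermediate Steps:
P = -128 (P = 2 + (122 - 1*252) = 2 + (122 - 252) = 2 - 130 = -128)
-367 + P*(-216) = -367 - 128*(-216) = -367 + 27648 = 27281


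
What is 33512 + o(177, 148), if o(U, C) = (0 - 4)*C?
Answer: 32920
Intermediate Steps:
o(U, C) = -4*C
33512 + o(177, 148) = 33512 - 4*148 = 33512 - 592 = 32920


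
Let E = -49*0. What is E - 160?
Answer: -160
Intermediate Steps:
E = 0
E - 160 = 0 - 160 = -160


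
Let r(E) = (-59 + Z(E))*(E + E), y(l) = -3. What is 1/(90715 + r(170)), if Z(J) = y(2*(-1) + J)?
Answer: 1/69635 ≈ 1.4361e-5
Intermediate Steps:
Z(J) = -3
r(E) = -124*E (r(E) = (-59 - 3)*(E + E) = -124*E)
1/(90715 + r(170)) = 1/(90715 - 124*170) = 1/(90715 - 21080) = 1/69635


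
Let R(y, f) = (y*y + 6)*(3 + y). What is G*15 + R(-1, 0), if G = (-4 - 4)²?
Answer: 974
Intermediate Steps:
G = 64 (G = (-8)² = 64)
R(y, f) = (3 + y)*(6 + y²) (R(y, f) = (y² + 6)*(3 + y) = (6 + y²)*(3 + y) = (3 + y)*(6 + y²))
G*15 + R(-1, 0) = 64*15 + (18 + (-1)³ + 3*(-1)² + 6*(-1)) = 960 + (18 - 1 + 3*1 - 6) = 960 + (18 - 1 + 3 - 6) = 960 + 14 = 974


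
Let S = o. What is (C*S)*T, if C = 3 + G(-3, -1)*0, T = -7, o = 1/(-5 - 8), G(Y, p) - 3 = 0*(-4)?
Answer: 21/13 ≈ 1.6154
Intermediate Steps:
G(Y, p) = 3 (G(Y, p) = 3 + 0*(-4) = 3 + 0 = 3)
o = -1/13 (o = 1/(-13) = -1/13 ≈ -0.076923)
S = -1/13 ≈ -0.076923
C = 3 (C = 3 + 3*0 = 3 + 0 = 3)
(C*S)*T = (3*(-1/13))*(-7) = -3/13*(-7) = 21/13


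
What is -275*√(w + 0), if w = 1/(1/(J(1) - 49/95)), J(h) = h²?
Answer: -55*√4370/19 ≈ -191.36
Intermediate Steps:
w = 46/95 (w = 1/(1/(1² - 49/95)) = 1/(1/(1 - 49*1/95)) = 1/(1/(1 - 49/95)) = 1/(1/(46/95)) = 1/(95/46) = 46/95 ≈ 0.48421)
-275*√(w + 0) = -275*√(46/95 + 0) = -55*√4370/19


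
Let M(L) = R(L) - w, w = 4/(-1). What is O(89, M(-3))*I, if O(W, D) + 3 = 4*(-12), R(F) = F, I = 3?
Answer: -153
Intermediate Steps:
w = -4 (w = 4*(-1) = -4)
M(L) = 4 + L (M(L) = L - 1*(-4) = L + 4 = 4 + L)
O(W, D) = -51 (O(W, D) = -3 + 4*(-12) = -3 - 48 = -51)
O(89, M(-3))*I = -51*3 = -153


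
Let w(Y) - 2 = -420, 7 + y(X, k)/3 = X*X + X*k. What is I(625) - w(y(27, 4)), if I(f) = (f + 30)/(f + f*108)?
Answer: 5695381/13625 ≈ 418.01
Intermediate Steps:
y(X, k) = -21 + 3*X² + 3*X*k (y(X, k) = -21 + 3*(X*X + X*k) = -21 + 3*(X² + X*k) = -21 + (3*X² + 3*X*k) = -21 + 3*X² + 3*X*k)
w(Y) = -418 (w(Y) = 2 - 420 = -418)
I(f) = (30 + f)/(109*f) (I(f) = (30 + f)/(f + 108*f) = (30 + f)/((109*f)) = (30 + f)*(1/(109*f)) = (30 + f)/(109*f))
I(625) - w(y(27, 4)) = (1/109)*(30 + 625)/625 - 1*(-418) = (1/109)*(1/625)*655 + 418 = 131/13625 + 418 = 5695381/13625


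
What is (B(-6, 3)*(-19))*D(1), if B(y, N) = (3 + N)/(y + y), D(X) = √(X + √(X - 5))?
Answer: 19*√(1 + 2*I)/2 ≈ 12.084 + 7.4684*I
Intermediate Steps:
D(X) = √(X + √(-5 + X))
B(y, N) = (3 + N)/(2*y) (B(y, N) = (3 + N)/((2*y)) = (3 + N)*(1/(2*y)) = (3 + N)/(2*y))
(B(-6, 3)*(-19))*D(1) = (((½)*(3 + 3)/(-6))*(-19))*√(1 + √(-5 + 1)) = (((½)*(-⅙)*6)*(-19))*√(1 + √(-4)) = (-½*(-19))*√(1 + 2*I) = 19*√(1 + 2*I)/2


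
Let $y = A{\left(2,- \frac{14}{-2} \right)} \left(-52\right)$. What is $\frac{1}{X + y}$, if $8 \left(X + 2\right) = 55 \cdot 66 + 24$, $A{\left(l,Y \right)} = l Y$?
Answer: $- \frac{4}{1093} \approx -0.0036597$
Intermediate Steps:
$A{\left(l,Y \right)} = Y l$
$X = \frac{1819}{4}$ ($X = -2 + \frac{55 \cdot 66 + 24}{8} = -2 + \frac{3630 + 24}{8} = -2 + \frac{1}{8} \cdot 3654 = -2 + \frac{1827}{4} = \frac{1819}{4} \approx 454.75$)
$y = -728$ ($y = - \frac{14}{-2} \cdot 2 \left(-52\right) = \left(-14\right) \left(- \frac{1}{2}\right) 2 \left(-52\right) = 7 \cdot 2 \left(-52\right) = 14 \left(-52\right) = -728$)
$\frac{1}{X + y} = \frac{1}{\frac{1819}{4} - 728} = \frac{1}{- \frac{1093}{4}} = - \frac{4}{1093}$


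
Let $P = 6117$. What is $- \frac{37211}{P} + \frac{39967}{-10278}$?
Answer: $- \frac{208977599}{20956842} \approx -9.9718$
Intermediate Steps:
$- \frac{37211}{P} + \frac{39967}{-10278} = - \frac{37211}{6117} + \frac{39967}{-10278} = \left(-37211\right) \frac{1}{6117} + 39967 \left(- \frac{1}{10278}\right) = - \frac{37211}{6117} - \frac{39967}{10278} = - \frac{208977599}{20956842}$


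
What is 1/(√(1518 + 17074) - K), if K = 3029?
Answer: -3029/9156249 - 4*√1162/9156249 ≈ -0.00034570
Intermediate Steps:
1/(√(1518 + 17074) - K) = 1/(√(1518 + 17074) - 1*3029) = 1/(√18592 - 3029) = 1/(4*√1162 - 3029) = 1/(-3029 + 4*√1162)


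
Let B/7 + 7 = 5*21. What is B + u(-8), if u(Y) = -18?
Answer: 668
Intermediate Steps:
B = 686 (B = -49 + 7*(5*21) = -49 + 7*105 = -49 + 735 = 686)
B + u(-8) = 686 - 18 = 668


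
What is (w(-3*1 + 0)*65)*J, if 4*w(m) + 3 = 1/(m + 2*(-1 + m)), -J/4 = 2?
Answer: 4420/11 ≈ 401.82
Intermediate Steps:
J = -8 (J = -4*2 = -8)
w(m) = -3/4 + 1/(4*(-2 + 3*m)) (w(m) = -3/4 + 1/(4*(m + 2*(-1 + m))) = -3/4 + 1/(4*(m + (-2 + 2*m))) = -3/4 + 1/(4*(-2 + 3*m)))
(w(-3*1 + 0)*65)*J = (((7 - 9*(-3*1 + 0))/(4*(-2 + 3*(-3*1 + 0))))*65)*(-8) = (((7 - 9*(-3 + 0))/(4*(-2 + 3*(-3 + 0))))*65)*(-8) = (((7 - 9*(-3))/(4*(-2 + 3*(-3))))*65)*(-8) = (((7 + 27)/(4*(-2 - 9)))*65)*(-8) = (((1/4)*34/(-11))*65)*(-8) = (((1/4)*(-1/11)*34)*65)*(-8) = -17/22*65*(-8) = -1105/22*(-8) = 4420/11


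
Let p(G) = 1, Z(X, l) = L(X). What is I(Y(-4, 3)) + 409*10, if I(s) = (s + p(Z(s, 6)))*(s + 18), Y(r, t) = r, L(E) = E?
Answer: 4048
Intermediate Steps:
Z(X, l) = X
I(s) = (1 + s)*(18 + s) (I(s) = (s + 1)*(s + 18) = (1 + s)*(18 + s))
I(Y(-4, 3)) + 409*10 = (18 + (-4)² + 19*(-4)) + 409*10 = (18 + 16 - 76) + 4090 = -42 + 4090 = 4048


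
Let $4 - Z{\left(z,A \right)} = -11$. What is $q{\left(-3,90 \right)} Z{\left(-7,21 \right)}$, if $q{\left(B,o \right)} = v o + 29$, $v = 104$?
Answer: $140835$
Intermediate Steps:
$Z{\left(z,A \right)} = 15$ ($Z{\left(z,A \right)} = 4 - -11 = 4 + 11 = 15$)
$q{\left(B,o \right)} = 29 + 104 o$ ($q{\left(B,o \right)} = 104 o + 29 = 29 + 104 o$)
$q{\left(-3,90 \right)} Z{\left(-7,21 \right)} = \left(29 + 104 \cdot 90\right) 15 = \left(29 + 9360\right) 15 = 9389 \cdot 15 = 140835$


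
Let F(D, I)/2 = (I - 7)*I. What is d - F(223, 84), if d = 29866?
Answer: 16930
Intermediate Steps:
F(D, I) = 2*I*(-7 + I) (F(D, I) = 2*((I - 7)*I) = 2*((-7 + I)*I) = 2*(I*(-7 + I)) = 2*I*(-7 + I))
d - F(223, 84) = 29866 - 2*84*(-7 + 84) = 29866 - 2*84*77 = 29866 - 1*12936 = 29866 - 12936 = 16930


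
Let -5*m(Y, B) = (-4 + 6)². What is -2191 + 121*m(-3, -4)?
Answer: -11439/5 ≈ -2287.8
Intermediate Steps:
m(Y, B) = -⅘ (m(Y, B) = -(-4 + 6)²/5 = -⅕*2² = -⅕*4 = -⅘)
-2191 + 121*m(-3, -4) = -2191 + 121*(-⅘) = -2191 - 484/5 = -11439/5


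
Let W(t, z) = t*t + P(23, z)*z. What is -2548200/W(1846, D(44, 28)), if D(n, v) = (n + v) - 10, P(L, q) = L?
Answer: -1274100/1704571 ≈ -0.74746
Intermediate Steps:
D(n, v) = -10 + n + v
W(t, z) = t**2 + 23*z (W(t, z) = t*t + 23*z = t**2 + 23*z)
-2548200/W(1846, D(44, 28)) = -2548200/(1846**2 + 23*(-10 + 44 + 28)) = -2548200/(3407716 + 23*62) = -2548200/(3407716 + 1426) = -2548200/3409142 = -2548200*1/3409142 = -1274100/1704571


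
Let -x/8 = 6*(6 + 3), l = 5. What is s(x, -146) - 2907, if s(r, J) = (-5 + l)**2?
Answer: -2907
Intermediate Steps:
x = -432 (x = -48*(6 + 3) = -48*9 = -8*54 = -432)
s(r, J) = 0 (s(r, J) = (-5 + 5)**2 = 0**2 = 0)
s(x, -146) - 2907 = 0 - 2907 = -2907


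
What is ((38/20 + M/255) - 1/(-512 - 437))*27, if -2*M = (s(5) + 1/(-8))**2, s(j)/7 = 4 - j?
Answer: 502222707/10325120 ≈ 48.641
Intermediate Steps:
s(j) = 28 - 7*j (s(j) = 7*(4 - j) = 28 - 7*j)
M = -3249/128 (M = -((28 - 7*5) + 1/(-8))**2/2 = -((28 - 35) - 1/8)**2/2 = -(-7 - 1/8)**2/2 = -(-57/8)**2/2 = -1/2*3249/64 = -3249/128 ≈ -25.383)
((38/20 + M/255) - 1/(-512 - 437))*27 = ((38/20 - 3249/128/255) - 1/(-512 - 437))*27 = ((38*(1/20) - 3249/128*1/255) - 1/(-949))*27 = ((19/10 - 1083/10880) - 1*(-1/949))*27 = (19589/10880 + 1/949)*27 = (18600841/10325120)*27 = 502222707/10325120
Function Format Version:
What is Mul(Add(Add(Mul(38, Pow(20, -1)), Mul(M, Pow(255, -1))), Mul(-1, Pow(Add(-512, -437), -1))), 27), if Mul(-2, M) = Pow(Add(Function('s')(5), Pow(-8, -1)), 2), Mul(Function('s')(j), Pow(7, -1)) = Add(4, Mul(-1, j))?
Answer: Rational(502222707, 10325120) ≈ 48.641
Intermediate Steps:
Function('s')(j) = Add(28, Mul(-7, j)) (Function('s')(j) = Mul(7, Add(4, Mul(-1, j))) = Add(28, Mul(-7, j)))
M = Rational(-3249, 128) (M = Mul(Rational(-1, 2), Pow(Add(Add(28, Mul(-7, 5)), Pow(-8, -1)), 2)) = Mul(Rational(-1, 2), Pow(Add(Add(28, -35), Rational(-1, 8)), 2)) = Mul(Rational(-1, 2), Pow(Add(-7, Rational(-1, 8)), 2)) = Mul(Rational(-1, 2), Pow(Rational(-57, 8), 2)) = Mul(Rational(-1, 2), Rational(3249, 64)) = Rational(-3249, 128) ≈ -25.383)
Mul(Add(Add(Mul(38, Pow(20, -1)), Mul(M, Pow(255, -1))), Mul(-1, Pow(Add(-512, -437), -1))), 27) = Mul(Add(Add(Mul(38, Pow(20, -1)), Mul(Rational(-3249, 128), Pow(255, -1))), Mul(-1, Pow(Add(-512, -437), -1))), 27) = Mul(Add(Add(Mul(38, Rational(1, 20)), Mul(Rational(-3249, 128), Rational(1, 255))), Mul(-1, Pow(-949, -1))), 27) = Mul(Add(Add(Rational(19, 10), Rational(-1083, 10880)), Mul(-1, Rational(-1, 949))), 27) = Mul(Add(Rational(19589, 10880), Rational(1, 949)), 27) = Mul(Rational(18600841, 10325120), 27) = Rational(502222707, 10325120)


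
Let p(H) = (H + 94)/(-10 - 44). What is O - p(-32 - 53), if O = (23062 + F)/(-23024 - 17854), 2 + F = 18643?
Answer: -5815/6813 ≈ -0.85352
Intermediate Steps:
F = 18641 (F = -2 + 18643 = 18641)
p(H) = -47/27 - H/54 (p(H) = (94 + H)/(-54) = (94 + H)*(-1/54) = -47/27 - H/54)
O = -13901/13626 (O = (23062 + 18641)/(-23024 - 17854) = 41703/(-40878) = 41703*(-1/40878) = -13901/13626 ≈ -1.0202)
O - p(-32 - 53) = -13901/13626 - (-47/27 - (-32 - 53)/54) = -13901/13626 - (-47/27 - 1/54*(-85)) = -13901/13626 - (-47/27 + 85/54) = -13901/13626 - 1*(-1/6) = -13901/13626 + 1/6 = -5815/6813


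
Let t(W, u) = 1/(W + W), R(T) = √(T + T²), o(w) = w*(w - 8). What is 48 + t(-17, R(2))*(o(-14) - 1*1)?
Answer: 1325/34 ≈ 38.971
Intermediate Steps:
o(w) = w*(-8 + w)
t(W, u) = 1/(2*W)
48 + t(-17, R(2))*(o(-14) - 1*1) = 48 + ((½)/(-17))*(-14*(-8 - 14) - 1*1) = 48 + ((½)*(-1/17))*(-14*(-22) - 1) = 48 - (308 - 1)/34 = 48 - 1/34*307 = 48 - 307/34 = 1325/34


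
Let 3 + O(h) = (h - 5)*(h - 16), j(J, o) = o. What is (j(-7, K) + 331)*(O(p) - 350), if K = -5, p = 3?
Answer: -106602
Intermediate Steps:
O(h) = -3 + (-16 + h)*(-5 + h) (O(h) = -3 + (h - 5)*(h - 16) = -3 + (-5 + h)*(-16 + h) = -3 + (-16 + h)*(-5 + h))
(j(-7, K) + 331)*(O(p) - 350) = (-5 + 331)*((77 + 3**2 - 21*3) - 350) = 326*((77 + 9 - 63) - 350) = 326*(23 - 350) = 326*(-327) = -106602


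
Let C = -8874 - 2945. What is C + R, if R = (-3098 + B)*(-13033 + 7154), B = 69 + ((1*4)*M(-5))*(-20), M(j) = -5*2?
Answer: 13092472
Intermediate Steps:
C = -11819
M(j) = -10
B = 869 (B = 69 + ((1*4)*(-10))*(-20) = 69 + (4*(-10))*(-20) = 69 - 40*(-20) = 69 + 800 = 869)
R = 13104291 (R = (-3098 + 869)*(-13033 + 7154) = -2229*(-5879) = 13104291)
C + R = -11819 + 13104291 = 13092472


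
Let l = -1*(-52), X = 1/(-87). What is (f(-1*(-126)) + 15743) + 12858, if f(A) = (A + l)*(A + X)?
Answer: 4439345/87 ≈ 51027.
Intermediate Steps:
X = -1/87 ≈ -0.011494
l = 52
f(A) = (52 + A)*(-1/87 + A) (f(A) = (A + 52)*(A - 1/87) = (52 + A)*(-1/87 + A))
(f(-1*(-126)) + 15743) + 12858 = ((-52/87 + (-1*(-126))² + 4523*(-1*(-126))/87) + 15743) + 12858 = ((-52/87 + 126² + (4523/87)*126) + 15743) + 12858 = ((-52/87 + 15876 + 189966/29) + 15743) + 12858 = (1951058/87 + 15743) + 12858 = 3320699/87 + 12858 = 4439345/87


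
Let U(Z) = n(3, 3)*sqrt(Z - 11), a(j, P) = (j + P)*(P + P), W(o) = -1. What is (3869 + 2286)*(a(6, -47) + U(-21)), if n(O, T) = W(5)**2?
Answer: 23721370 + 24620*I*sqrt(2) ≈ 2.3721e+7 + 34818.0*I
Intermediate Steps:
n(O, T) = 1 (n(O, T) = (-1)**2 = 1)
a(j, P) = 2*P*(P + j) (a(j, P) = (P + j)*(2*P) = 2*P*(P + j))
U(Z) = sqrt(-11 + Z) (U(Z) = 1*sqrt(Z - 11) = 1*sqrt(-11 + Z) = sqrt(-11 + Z))
(3869 + 2286)*(a(6, -47) + U(-21)) = (3869 + 2286)*(2*(-47)*(-47 + 6) + sqrt(-11 - 21)) = 6155*(2*(-47)*(-41) + sqrt(-32)) = 6155*(3854 + 4*I*sqrt(2)) = 23721370 + 24620*I*sqrt(2)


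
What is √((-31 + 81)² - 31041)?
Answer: I*√28541 ≈ 168.94*I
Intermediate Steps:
√((-31 + 81)² - 31041) = √(50² - 31041) = √(2500 - 31041) = √(-28541) = I*√28541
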